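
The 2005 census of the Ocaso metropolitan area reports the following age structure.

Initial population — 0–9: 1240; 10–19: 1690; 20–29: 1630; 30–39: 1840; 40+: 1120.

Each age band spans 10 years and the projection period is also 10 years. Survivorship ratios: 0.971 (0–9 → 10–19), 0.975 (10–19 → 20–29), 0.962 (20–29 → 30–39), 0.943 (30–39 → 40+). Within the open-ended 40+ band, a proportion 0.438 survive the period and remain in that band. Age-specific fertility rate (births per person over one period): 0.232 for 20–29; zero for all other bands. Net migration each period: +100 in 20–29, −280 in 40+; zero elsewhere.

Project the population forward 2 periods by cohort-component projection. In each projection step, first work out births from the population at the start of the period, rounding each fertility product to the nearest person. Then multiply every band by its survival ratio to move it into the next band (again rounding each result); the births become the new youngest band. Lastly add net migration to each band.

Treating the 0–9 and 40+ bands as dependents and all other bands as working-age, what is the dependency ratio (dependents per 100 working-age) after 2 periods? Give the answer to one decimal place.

Let band 1 be 0–9 through band 5 = 40+.
After projecting period 1:
Births: 1630 × 0.232 = 378
Band 2: 1240 × 0.971 = 1204
Band 3: 1690 × 0.975 = 1648
Band 4: 1630 × 0.962 = 1568
Band 5: 1840 × 0.943 + 1120 × 0.438 = 1735 + 491 = 2226
Net migration: Band 3 + 100 → 1748; Band 5 − 280 → 1946
→ [378, 1204, 1748, 1568, 1946]
After projecting period 2:
Births: 1748 × 0.232 = 406
Band 2: 378 × 0.971 = 367
Band 3: 1204 × 0.975 = 1174
Band 4: 1748 × 0.962 = 1682
Band 5: 1568 × 0.943 + 1946 × 0.438 = 1479 + 852 = 2331
Net migration: Band 3 + 100 → 1274; Band 5 − 280 → 2051
→ [406, 367, 1274, 1682, 2051]
Dependents (band 0–9 + band 40+) = 406 + 2051 = 2457; working-age = 3323; ratio = 2457/3323 × 100 = 73.9

73.9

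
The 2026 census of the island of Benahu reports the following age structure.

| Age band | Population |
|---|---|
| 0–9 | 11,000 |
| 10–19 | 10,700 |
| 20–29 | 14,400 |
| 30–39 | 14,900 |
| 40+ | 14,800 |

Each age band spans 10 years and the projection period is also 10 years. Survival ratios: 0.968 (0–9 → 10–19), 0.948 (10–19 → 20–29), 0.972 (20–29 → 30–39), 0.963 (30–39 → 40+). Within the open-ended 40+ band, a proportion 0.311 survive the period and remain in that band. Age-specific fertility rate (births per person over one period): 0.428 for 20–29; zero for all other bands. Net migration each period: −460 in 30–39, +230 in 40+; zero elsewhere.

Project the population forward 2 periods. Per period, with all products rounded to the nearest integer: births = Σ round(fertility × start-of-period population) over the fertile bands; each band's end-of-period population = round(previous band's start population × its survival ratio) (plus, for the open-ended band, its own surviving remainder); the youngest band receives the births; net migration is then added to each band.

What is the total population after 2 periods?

Call the bands 1 to 5, youngest first.
Period 1:
Births: 14400 × 0.428 = 6163
Band 2: 11000 × 0.968 = 10648
Band 3: 10700 × 0.948 = 10144
Band 4: 14400 × 0.972 = 13997
Band 5: 14900 × 0.963 + 14800 × 0.311 = 14349 + 4603 = 18952
Net migration: Band 4 − 460 → 13537; Band 5 + 230 → 19182
Population now: 0–9=6163, 10–19=10648, 20–29=10144, 30–39=13537, 40+=19182
Period 2:
Births: 10144 × 0.428 = 4342
Band 2: 6163 × 0.968 = 5966
Band 3: 10648 × 0.948 = 10094
Band 4: 10144 × 0.972 = 9860
Band 5: 13537 × 0.963 + 19182 × 0.311 = 13036 + 5966 = 19002
Net migration: Band 4 − 460 → 9400; Band 5 + 230 → 19232
Population now: 0–9=4342, 10–19=5966, 20–29=10094, 30–39=9400, 40+=19232
Total after period 2: 4342 + 5966 + 10094 + 9400 + 19232 = 49034

49034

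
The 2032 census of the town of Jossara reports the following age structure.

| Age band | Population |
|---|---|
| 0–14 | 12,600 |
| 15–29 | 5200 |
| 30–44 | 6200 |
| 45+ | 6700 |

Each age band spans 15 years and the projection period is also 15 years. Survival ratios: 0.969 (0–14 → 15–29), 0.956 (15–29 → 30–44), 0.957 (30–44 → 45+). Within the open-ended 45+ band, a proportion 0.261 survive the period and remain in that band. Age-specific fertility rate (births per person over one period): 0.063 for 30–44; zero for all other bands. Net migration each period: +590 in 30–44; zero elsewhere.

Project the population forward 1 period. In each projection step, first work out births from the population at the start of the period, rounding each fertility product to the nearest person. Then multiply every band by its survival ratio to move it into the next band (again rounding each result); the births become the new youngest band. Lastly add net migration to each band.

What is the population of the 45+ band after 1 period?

(Bands numbered youngest = 1 to oldest = 4.)
— Period 1 —
Births: 6200 × 0.063 = 391
Band 2: 12600 × 0.969 = 12209
Band 3: 5200 × 0.956 = 4971
Band 4: 6200 × 0.957 + 6700 × 0.261 = 5933 + 1749 = 7682
Net migration: Band 3 + 590 → 5561
→ [391, 12209, 5561, 7682]

7682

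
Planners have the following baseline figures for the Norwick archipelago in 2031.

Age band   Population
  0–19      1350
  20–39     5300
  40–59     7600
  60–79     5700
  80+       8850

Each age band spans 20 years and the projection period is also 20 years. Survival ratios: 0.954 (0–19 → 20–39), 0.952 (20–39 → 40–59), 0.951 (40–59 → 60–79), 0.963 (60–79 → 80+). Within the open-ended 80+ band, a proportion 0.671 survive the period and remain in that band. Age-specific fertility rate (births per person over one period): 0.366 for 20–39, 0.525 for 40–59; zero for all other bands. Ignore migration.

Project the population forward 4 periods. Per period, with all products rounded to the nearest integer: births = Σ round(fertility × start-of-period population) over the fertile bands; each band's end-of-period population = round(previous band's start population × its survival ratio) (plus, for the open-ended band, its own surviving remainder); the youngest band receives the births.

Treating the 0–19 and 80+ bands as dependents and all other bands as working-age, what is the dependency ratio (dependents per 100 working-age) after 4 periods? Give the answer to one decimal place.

139.7

Period 1:
Births: 5300 × 0.366 = 1940  |  7600 × 0.525 = 3990 → total 5930
20–39: 1350 × 0.954 = 1288
40–59: 5300 × 0.952 = 5046
60–79: 7600 × 0.951 = 7228
80+: 5700 × 0.963 + 8850 × 0.671 = 5489 + 5938 = 11427
Giving 5930 / 1288 / 5046 / 7228 / 11427.
Period 2:
Births: 1288 × 0.366 = 471  |  5046 × 0.525 = 2649 → total 3120
20–39: 5930 × 0.954 = 5657
40–59: 1288 × 0.952 = 1226
60–79: 5046 × 0.951 = 4799
80+: 7228 × 0.963 + 11427 × 0.671 = 6961 + 7668 = 14629
Giving 3120 / 5657 / 1226 / 4799 / 14629.
Period 3:
Births: 5657 × 0.366 = 2070  |  1226 × 0.525 = 644 → total 2714
20–39: 3120 × 0.954 = 2976
40–59: 5657 × 0.952 = 5385
60–79: 1226 × 0.951 = 1166
80+: 4799 × 0.963 + 14629 × 0.671 = 4621 + 9816 = 14437
Giving 2714 / 2976 / 5385 / 1166 / 14437.
Period 4:
Births: 2976 × 0.366 = 1089  |  5385 × 0.525 = 2827 → total 3916
20–39: 2714 × 0.954 = 2589
40–59: 2976 × 0.952 = 2833
60–79: 5385 × 0.951 = 5121
80+: 1166 × 0.963 + 14437 × 0.671 = 1123 + 9687 = 10810
Giving 3916 / 2589 / 2833 / 5121 / 10810.
Dependents (band 0–19 + band 80+) = 3916 + 10810 = 14726; working-age = 10543; ratio = 14726/10543 × 100 = 139.7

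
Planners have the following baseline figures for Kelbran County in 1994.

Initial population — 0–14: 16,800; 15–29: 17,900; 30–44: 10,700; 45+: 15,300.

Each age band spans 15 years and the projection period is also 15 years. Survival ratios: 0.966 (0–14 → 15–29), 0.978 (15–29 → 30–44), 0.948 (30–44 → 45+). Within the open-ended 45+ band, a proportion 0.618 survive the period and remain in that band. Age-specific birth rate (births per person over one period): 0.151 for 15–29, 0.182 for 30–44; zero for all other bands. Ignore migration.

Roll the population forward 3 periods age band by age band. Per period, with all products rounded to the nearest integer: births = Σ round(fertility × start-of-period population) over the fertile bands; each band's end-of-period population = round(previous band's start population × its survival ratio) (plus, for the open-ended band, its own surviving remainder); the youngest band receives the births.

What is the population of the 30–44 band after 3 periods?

4393

(Bands numbered youngest = 1 to oldest = 4.)
[period 1]
Births: 17900 × 0.151 = 2703  |  10700 × 0.182 = 1947 — total 4650
Band 2: 16800 × 0.966 = 16229
Band 3: 17900 × 0.978 = 17506
Band 4: 10700 × 0.948 + 15300 × 0.618 = 10144 + 9455 = 19599
Population now: 0–14=4650, 15–29=16229, 30–44=17506, 45+=19599
[period 2]
Births: 16229 × 0.151 = 2451  |  17506 × 0.182 = 3186 — total 5637
Band 2: 4650 × 0.966 = 4492
Band 3: 16229 × 0.978 = 15872
Band 4: 17506 × 0.948 + 19599 × 0.618 = 16596 + 12112 = 28708
Population now: 0–14=5637, 15–29=4492, 30–44=15872, 45+=28708
[period 3]
Births: 4492 × 0.151 = 678  |  15872 × 0.182 = 2889 — total 3567
Band 2: 5637 × 0.966 = 5445
Band 3: 4492 × 0.978 = 4393
Band 4: 15872 × 0.948 + 28708 × 0.618 = 15047 + 17742 = 32789
Population now: 0–14=3567, 15–29=5445, 30–44=4393, 45+=32789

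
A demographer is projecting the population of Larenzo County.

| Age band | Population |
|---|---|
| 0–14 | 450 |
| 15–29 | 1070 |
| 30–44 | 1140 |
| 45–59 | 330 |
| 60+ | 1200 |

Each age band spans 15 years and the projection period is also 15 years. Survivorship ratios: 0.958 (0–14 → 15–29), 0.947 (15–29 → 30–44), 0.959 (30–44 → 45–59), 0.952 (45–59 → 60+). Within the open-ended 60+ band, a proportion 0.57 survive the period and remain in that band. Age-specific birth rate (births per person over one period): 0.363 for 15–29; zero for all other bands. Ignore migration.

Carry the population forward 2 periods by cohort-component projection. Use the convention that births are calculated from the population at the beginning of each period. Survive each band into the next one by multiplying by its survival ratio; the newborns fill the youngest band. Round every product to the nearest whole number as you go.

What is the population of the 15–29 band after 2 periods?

372

— Period 1 —
Births: 1070 * 0.363 = 388
15–29: 450 * 0.958 = 431
30–44: 1070 * 0.947 = 1013
45–59: 1140 * 0.959 = 1093
60+: 330 * 0.952 + 1200 * 0.57 = 314 + 684 = 998
End of period: [388, 431, 1013, 1093, 998]
— Period 2 —
Births: 431 * 0.363 = 156
15–29: 388 * 0.958 = 372
30–44: 431 * 0.947 = 408
45–59: 1013 * 0.959 = 971
60+: 1093 * 0.952 + 998 * 0.57 = 1041 + 569 = 1610
End of period: [156, 372, 408, 971, 1610]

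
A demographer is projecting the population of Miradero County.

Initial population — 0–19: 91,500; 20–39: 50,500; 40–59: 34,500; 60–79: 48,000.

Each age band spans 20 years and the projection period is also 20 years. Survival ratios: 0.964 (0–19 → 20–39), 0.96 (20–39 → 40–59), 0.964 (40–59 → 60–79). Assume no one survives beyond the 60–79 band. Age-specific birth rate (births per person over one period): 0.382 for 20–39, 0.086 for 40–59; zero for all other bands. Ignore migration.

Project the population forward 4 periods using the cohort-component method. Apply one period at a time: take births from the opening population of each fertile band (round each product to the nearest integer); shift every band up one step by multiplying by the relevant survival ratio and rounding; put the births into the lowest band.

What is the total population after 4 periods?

Let band 1 be 0–19 through band 4 = 60–79.
Period 1.
Births: 50500 * 0.382 = 19291 ; 34500 * 0.086 = 2967 → total 22258
Band 2: 91500 * 0.964 = 88206
Band 3: 50500 * 0.96 = 48480
Band 4: 34500 * 0.964 = 33258
→ [22258, 88206, 48480, 33258]
Period 2.
Births: 88206 * 0.382 = 33695 ; 48480 * 0.086 = 4169 → total 37864
Band 2: 22258 * 0.964 = 21457
Band 3: 88206 * 0.96 = 84678
Band 4: 48480 * 0.964 = 46735
→ [37864, 21457, 84678, 46735]
Period 3.
Births: 21457 * 0.382 = 8197 ; 84678 * 0.086 = 7282 → total 15479
Band 2: 37864 * 0.964 = 36501
Band 3: 21457 * 0.96 = 20599
Band 4: 84678 * 0.964 = 81630
→ [15479, 36501, 20599, 81630]
Period 4.
Births: 36501 * 0.382 = 13943 ; 20599 * 0.086 = 1772 → total 15715
Band 2: 15479 * 0.964 = 14922
Band 3: 36501 * 0.96 = 35041
Band 4: 20599 * 0.964 = 19857
→ [15715, 14922, 35041, 19857]
Total after period 4: 15715 + 14922 + 35041 + 19857 = 85535

85535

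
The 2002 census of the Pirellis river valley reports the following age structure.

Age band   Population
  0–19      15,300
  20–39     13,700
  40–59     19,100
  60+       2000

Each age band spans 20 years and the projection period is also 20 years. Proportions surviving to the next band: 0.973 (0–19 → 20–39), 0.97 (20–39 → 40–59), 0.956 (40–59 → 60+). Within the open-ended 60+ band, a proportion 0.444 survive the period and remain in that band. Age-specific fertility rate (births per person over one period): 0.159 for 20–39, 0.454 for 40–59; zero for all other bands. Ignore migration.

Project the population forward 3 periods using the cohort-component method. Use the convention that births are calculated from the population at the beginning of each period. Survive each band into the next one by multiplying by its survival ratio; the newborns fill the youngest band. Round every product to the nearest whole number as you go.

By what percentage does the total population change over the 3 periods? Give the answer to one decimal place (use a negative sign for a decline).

Let group 1 be 0–19 through group 4 = 60+.
Period 1.
Births: 13700 * 0.159 = 2178, 19100 * 0.454 = 8671 → 10849
Group 2: 15300 * 0.973 = 14887
Group 3: 13700 * 0.97 = 13289
Group 4: 19100 * 0.956 + 2000 * 0.444 = 18260 + 888 = 19148
End of period: [10849, 14887, 13289, 19148]
Period 2.
Births: 14887 * 0.159 = 2367, 13289 * 0.454 = 6033 → 8400
Group 2: 10849 * 0.973 = 10556
Group 3: 14887 * 0.97 = 14440
Group 4: 13289 * 0.956 + 19148 * 0.444 = 12704 + 8502 = 21206
End of period: [8400, 10556, 14440, 21206]
Period 3.
Births: 10556 * 0.159 = 1678, 14440 * 0.454 = 6556 → 8234
Group 2: 8400 * 0.973 = 8173
Group 3: 10556 * 0.97 = 10239
Group 4: 14440 * 0.956 + 21206 * 0.444 = 13805 + 9415 = 23220
End of period: [8234, 8173, 10239, 23220]
Total: 50100 → 49866; change = -234; percentage change = -0.5%

-0.5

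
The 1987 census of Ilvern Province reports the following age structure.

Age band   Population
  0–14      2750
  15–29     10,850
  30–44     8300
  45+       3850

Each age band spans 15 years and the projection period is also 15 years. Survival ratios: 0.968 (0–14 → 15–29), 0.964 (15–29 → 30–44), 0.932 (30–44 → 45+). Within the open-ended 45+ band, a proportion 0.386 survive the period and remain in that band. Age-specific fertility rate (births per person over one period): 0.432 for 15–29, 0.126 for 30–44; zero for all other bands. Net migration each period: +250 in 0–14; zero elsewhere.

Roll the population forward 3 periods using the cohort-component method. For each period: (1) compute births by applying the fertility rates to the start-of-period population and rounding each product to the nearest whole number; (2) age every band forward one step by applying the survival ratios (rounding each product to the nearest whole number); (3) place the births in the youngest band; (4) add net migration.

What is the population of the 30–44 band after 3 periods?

Numbering the bands 1..4 from youngest to oldest:
Period 1:
Births: 10850 × 0.432 = 4687  |  8300 × 0.126 = 1046 — total 5733
Band 2: 2750 × 0.968 = 2662
Band 3: 10850 × 0.964 = 10459
Band 4: 8300 × 0.932 + 3850 × 0.386 = 7736 + 1486 = 9222
Net migration: Band 1 + 250 → 5983
→ [5983, 2662, 10459, 9222]
Period 2:
Births: 2662 × 0.432 = 1150  |  10459 × 0.126 = 1318 — total 2468
Band 2: 5983 × 0.968 = 5792
Band 3: 2662 × 0.964 = 2566
Band 4: 10459 × 0.932 + 9222 × 0.386 = 9748 + 3560 = 13308
Net migration: Band 1 + 250 → 2718
→ [2718, 5792, 2566, 13308]
Period 3:
Births: 5792 × 0.432 = 2502  |  2566 × 0.126 = 323 — total 2825
Band 2: 2718 × 0.968 = 2631
Band 3: 5792 × 0.964 = 5583
Band 4: 2566 × 0.932 + 13308 × 0.386 = 2392 + 5137 = 7529
Net migration: Band 1 + 250 → 3075
→ [3075, 2631, 5583, 7529]

5583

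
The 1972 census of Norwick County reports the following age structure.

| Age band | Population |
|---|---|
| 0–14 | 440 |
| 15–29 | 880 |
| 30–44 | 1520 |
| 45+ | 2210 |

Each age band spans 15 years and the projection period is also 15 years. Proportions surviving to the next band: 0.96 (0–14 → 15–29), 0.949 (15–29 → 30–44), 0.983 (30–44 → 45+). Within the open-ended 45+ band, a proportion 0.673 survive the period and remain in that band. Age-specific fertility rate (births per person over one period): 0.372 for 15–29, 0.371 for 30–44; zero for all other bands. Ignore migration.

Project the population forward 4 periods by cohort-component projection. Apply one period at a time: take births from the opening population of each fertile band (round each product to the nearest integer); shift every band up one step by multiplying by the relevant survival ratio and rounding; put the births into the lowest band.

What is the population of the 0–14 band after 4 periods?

(Bands numbered youngest = 1 to oldest = 4.)
After projecting period 1:
Births: 880 × 0.372 = 327  |  1520 × 0.371 = 564 ⇒ total 891
Band 2: 440 × 0.96 = 422
Band 3: 880 × 0.949 = 835
Band 4: 1520 × 0.983 + 2210 × 0.673 = 1494 + 1487 = 2981
Giving 891 / 422 / 835 / 2981.
After projecting period 2:
Births: 422 × 0.372 = 157  |  835 × 0.371 = 310 ⇒ total 467
Band 2: 891 × 0.96 = 855
Band 3: 422 × 0.949 = 400
Band 4: 835 × 0.983 + 2981 × 0.673 = 821 + 2006 = 2827
Giving 467 / 855 / 400 / 2827.
After projecting period 3:
Births: 855 × 0.372 = 318  |  400 × 0.371 = 148 ⇒ total 466
Band 2: 467 × 0.96 = 448
Band 3: 855 × 0.949 = 811
Band 4: 400 × 0.983 + 2827 × 0.673 = 393 + 1903 = 2296
Giving 466 / 448 / 811 / 2296.
After projecting period 4:
Births: 448 × 0.372 = 167  |  811 × 0.371 = 301 ⇒ total 468
Band 2: 466 × 0.96 = 447
Band 3: 448 × 0.949 = 425
Band 4: 811 × 0.983 + 2296 × 0.673 = 797 + 1545 = 2342
Giving 468 / 447 / 425 / 2342.

468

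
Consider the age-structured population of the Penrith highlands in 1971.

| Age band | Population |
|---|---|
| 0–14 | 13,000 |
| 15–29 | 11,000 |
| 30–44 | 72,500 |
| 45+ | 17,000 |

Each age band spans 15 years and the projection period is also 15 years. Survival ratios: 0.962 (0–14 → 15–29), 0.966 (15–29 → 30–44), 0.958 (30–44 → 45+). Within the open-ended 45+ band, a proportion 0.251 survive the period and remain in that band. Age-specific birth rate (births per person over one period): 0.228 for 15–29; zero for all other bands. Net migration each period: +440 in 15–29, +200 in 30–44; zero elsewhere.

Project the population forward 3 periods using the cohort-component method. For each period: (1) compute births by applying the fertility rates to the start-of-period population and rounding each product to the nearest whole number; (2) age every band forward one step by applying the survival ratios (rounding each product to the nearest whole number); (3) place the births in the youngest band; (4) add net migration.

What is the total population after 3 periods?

Numbering the groups 1..4 from youngest to oldest:
Period 1.
Births: 11000 * 0.228 = 2508
Group 2: 13000 * 0.962 = 12506
Group 3: 11000 * 0.966 = 10626
Group 4: 72500 * 0.958 + 17000 * 0.251 = 69455 + 4267 = 73722
Net migration: Group 2 + 440 → 12946; Group 3 + 200 → 10826
→ [2508, 12946, 10826, 73722]
Period 2.
Births: 12946 * 0.228 = 2952
Group 2: 2508 * 0.962 = 2413
Group 3: 12946 * 0.966 = 12506
Group 4: 10826 * 0.958 + 73722 * 0.251 = 10371 + 18504 = 28875
Net migration: Group 2 + 440 → 2853; Group 3 + 200 → 12706
→ [2952, 2853, 12706, 28875]
Period 3.
Births: 2853 * 0.228 = 650
Group 2: 2952 * 0.962 = 2840
Group 3: 2853 * 0.966 = 2756
Group 4: 12706 * 0.958 + 28875 * 0.251 = 12172 + 7248 = 19420
Net migration: Group 2 + 440 → 3280; Group 3 + 200 → 2956
→ [650, 3280, 2956, 19420]
Total after period 3: 650 + 3280 + 2956 + 19420 = 26306

26306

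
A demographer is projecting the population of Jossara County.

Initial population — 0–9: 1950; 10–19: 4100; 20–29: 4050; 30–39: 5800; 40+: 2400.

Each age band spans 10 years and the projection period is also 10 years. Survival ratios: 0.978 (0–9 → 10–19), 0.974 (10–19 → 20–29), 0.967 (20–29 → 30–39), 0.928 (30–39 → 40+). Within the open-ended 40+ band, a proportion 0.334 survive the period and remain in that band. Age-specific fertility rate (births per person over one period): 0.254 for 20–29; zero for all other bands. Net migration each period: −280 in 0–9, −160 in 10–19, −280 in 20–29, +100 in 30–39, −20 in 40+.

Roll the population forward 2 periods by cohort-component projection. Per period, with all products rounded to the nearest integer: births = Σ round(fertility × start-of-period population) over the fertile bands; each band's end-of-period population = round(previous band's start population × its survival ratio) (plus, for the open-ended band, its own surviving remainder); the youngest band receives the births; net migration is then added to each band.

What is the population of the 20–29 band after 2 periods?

Let band 1 be 0–9 through band 5 = 40+.
Period 1.
Births: 4050 × 0.254 = 1029
Band 2: 1950 × 0.978 = 1907
Band 3: 4100 × 0.974 = 3993
Band 4: 4050 × 0.967 = 3916
Band 5: 5800 × 0.928 + 2400 × 0.334 = 5382 + 802 = 6184
Net migration: Band 1 − 280 → 749; Band 2 − 160 → 1747; Band 3 − 280 → 3713; Band 4 + 100 → 4016; Band 5 − 20 → 6164
End of period: [749, 1747, 3713, 4016, 6164]
Period 2.
Births: 3713 × 0.254 = 943
Band 2: 749 × 0.978 = 733
Band 3: 1747 × 0.974 = 1702
Band 4: 3713 × 0.967 = 3590
Band 5: 4016 × 0.928 + 6164 × 0.334 = 3727 + 2059 = 5786
Net migration: Band 1 − 280 → 663; Band 2 − 160 → 573; Band 3 − 280 → 1422; Band 4 + 100 → 3690; Band 5 − 20 → 5766
End of period: [663, 573, 1422, 3690, 5766]

1422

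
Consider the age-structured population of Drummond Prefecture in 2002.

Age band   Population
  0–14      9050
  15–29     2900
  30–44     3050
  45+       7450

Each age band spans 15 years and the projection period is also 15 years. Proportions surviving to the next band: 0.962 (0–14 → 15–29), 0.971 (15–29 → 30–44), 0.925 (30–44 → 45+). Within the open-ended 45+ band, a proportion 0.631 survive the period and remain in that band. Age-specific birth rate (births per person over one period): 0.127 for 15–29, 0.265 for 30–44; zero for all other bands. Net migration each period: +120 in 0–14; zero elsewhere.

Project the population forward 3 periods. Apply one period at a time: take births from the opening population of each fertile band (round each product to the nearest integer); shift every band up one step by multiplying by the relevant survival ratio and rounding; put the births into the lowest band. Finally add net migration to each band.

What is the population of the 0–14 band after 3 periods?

2518

Numbering the bands 1..4 from youngest to oldest:
After projecting period 1:
Births: 2900 × 0.127 = 368 ; 3050 × 0.265 = 808 — total 1176
Band 2: 9050 × 0.962 = 8706
Band 3: 2900 × 0.971 = 2816
Band 4: 3050 × 0.925 + 7450 × 0.631 = 2821 + 4701 = 7522
Net migration: Band 1 + 120 → 1296
Population now: 0–14=1296, 15–29=8706, 30–44=2816, 45+=7522
After projecting period 2:
Births: 8706 × 0.127 = 1106 ; 2816 × 0.265 = 746 — total 1852
Band 2: 1296 × 0.962 = 1247
Band 3: 8706 × 0.971 = 8454
Band 4: 2816 × 0.925 + 7522 × 0.631 = 2605 + 4746 = 7351
Net migration: Band 1 + 120 → 1972
Population now: 0–14=1972, 15–29=1247, 30–44=8454, 45+=7351
After projecting period 3:
Births: 1247 × 0.127 = 158 ; 8454 × 0.265 = 2240 — total 2398
Band 2: 1972 × 0.962 = 1897
Band 3: 1247 × 0.971 = 1211
Band 4: 8454 × 0.925 + 7351 × 0.631 = 7820 + 4638 = 12458
Net migration: Band 1 + 120 → 2518
Population now: 0–14=2518, 15–29=1897, 30–44=1211, 45+=12458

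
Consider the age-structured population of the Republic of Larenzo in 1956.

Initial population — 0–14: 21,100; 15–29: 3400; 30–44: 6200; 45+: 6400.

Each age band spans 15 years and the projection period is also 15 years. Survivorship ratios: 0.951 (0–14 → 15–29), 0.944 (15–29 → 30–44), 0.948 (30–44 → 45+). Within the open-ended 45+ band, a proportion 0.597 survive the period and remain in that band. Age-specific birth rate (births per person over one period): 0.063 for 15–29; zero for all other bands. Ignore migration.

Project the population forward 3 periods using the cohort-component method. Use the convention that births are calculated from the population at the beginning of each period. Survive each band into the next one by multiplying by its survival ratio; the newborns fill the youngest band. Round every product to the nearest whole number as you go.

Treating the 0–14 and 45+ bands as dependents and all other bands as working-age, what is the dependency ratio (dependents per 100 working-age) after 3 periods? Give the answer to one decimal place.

1666.2

Let group 1 be 0–14 through group 4 = 45+.
Period 1.
Births: 3400 × 0.063 = 214
Group 2: 21100 × 0.951 = 20066
Group 3: 3400 × 0.944 = 3210
Group 4: 6200 × 0.948 + 6400 × 0.597 = 5878 + 3821 = 9699
→ [214, 20066, 3210, 9699]
Period 2.
Births: 20066 × 0.063 = 1264
Group 2: 214 × 0.951 = 204
Group 3: 20066 × 0.944 = 18942
Group 4: 3210 × 0.948 + 9699 × 0.597 = 3043 + 5790 = 8833
→ [1264, 204, 18942, 8833]
Period 3.
Births: 204 × 0.063 = 13
Group 2: 1264 × 0.951 = 1202
Group 3: 204 × 0.944 = 193
Group 4: 18942 × 0.948 + 8833 × 0.597 = 17957 + 5273 = 23230
→ [13, 1202, 193, 23230]
Dependents (band 0–14 + band 45+) = 13 + 23230 = 23243; working-age = 1395; ratio = 23243/1395 × 100 = 1666.2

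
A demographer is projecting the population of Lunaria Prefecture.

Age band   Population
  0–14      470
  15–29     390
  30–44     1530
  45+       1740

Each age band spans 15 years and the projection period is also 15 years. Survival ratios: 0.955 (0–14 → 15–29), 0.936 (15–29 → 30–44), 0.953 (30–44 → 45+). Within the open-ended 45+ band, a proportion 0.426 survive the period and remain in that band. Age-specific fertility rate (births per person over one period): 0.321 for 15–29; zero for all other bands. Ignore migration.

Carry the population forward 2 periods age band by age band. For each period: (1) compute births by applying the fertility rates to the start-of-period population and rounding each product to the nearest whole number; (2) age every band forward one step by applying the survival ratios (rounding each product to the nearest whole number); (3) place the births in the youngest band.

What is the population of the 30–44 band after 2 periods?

After projecting period 1:
Births: 390 * 0.321 = 125
15–29: 470 * 0.955 = 449
30–44: 390 * 0.936 = 365
45+: 1530 * 0.953 + 1740 * 0.426 = 1458 + 741 = 2199
→ [125, 449, 365, 2199]
After projecting period 2:
Births: 449 * 0.321 = 144
15–29: 125 * 0.955 = 119
30–44: 449 * 0.936 = 420
45+: 365 * 0.953 + 2199 * 0.426 = 348 + 937 = 1285
→ [144, 119, 420, 1285]

420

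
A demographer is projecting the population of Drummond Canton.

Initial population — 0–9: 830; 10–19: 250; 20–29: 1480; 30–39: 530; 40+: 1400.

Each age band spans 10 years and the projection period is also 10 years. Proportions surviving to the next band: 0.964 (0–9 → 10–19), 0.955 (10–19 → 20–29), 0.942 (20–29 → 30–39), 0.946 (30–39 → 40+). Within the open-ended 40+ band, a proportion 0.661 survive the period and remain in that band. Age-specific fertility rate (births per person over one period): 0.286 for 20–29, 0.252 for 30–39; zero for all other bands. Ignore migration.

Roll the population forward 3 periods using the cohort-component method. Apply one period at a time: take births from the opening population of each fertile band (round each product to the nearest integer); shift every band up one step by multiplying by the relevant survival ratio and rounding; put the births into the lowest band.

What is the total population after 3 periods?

[period 1]
Births: 1480 × 0.286 = 423  |  530 × 0.252 = 134 → 557
10–19: 830 × 0.964 = 800
20–29: 250 × 0.955 = 239
30–39: 1480 × 0.942 = 1394
40+: 530 × 0.946 + 1400 × 0.661 = 501 + 925 = 1426
→ [557, 800, 239, 1394, 1426]
[period 2]
Births: 239 × 0.286 = 68  |  1394 × 0.252 = 351 → 419
10–19: 557 × 0.964 = 537
20–29: 800 × 0.955 = 764
30–39: 239 × 0.942 = 225
40+: 1394 × 0.946 + 1426 × 0.661 = 1319 + 943 = 2262
→ [419, 537, 764, 225, 2262]
[period 3]
Births: 764 × 0.286 = 219  |  225 × 0.252 = 57 → 276
10–19: 419 × 0.964 = 404
20–29: 537 × 0.955 = 513
30–39: 764 × 0.942 = 720
40+: 225 × 0.946 + 2262 × 0.661 = 213 + 1495 = 1708
→ [276, 404, 513, 720, 1708]
Total after period 3: 276 + 404 + 513 + 720 + 1708 = 3621

3621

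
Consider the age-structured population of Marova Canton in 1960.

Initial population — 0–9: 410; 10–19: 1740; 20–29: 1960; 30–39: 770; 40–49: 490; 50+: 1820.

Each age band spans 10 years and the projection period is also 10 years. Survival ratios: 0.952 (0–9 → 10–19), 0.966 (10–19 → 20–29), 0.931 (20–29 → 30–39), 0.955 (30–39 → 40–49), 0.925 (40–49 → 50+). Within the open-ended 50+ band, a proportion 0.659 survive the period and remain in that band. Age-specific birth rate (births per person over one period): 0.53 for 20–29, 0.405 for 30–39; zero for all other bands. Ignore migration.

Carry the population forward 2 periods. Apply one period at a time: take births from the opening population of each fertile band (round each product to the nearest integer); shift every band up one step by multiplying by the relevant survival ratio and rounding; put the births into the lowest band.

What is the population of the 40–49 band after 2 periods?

— Period 1 —
Births: 1960 * 0.53 = 1039 ; 770 * 0.405 = 312 — total 1351
10–19: 410 * 0.952 = 390
20–29: 1740 * 0.966 = 1681
30–39: 1960 * 0.931 = 1825
40–49: 770 * 0.955 = 735
50+: 490 * 0.925 + 1820 * 0.659 = 453 + 1199 = 1652
Giving 1351 / 390 / 1681 / 1825 / 735 / 1652.
— Period 2 —
Births: 1681 * 0.53 = 891 ; 1825 * 0.405 = 739 — total 1630
10–19: 1351 * 0.952 = 1286
20–29: 390 * 0.966 = 377
30–39: 1681 * 0.931 = 1565
40–49: 1825 * 0.955 = 1743
50+: 735 * 0.925 + 1652 * 0.659 = 680 + 1089 = 1769
Giving 1630 / 1286 / 377 / 1565 / 1743 / 1769.

1743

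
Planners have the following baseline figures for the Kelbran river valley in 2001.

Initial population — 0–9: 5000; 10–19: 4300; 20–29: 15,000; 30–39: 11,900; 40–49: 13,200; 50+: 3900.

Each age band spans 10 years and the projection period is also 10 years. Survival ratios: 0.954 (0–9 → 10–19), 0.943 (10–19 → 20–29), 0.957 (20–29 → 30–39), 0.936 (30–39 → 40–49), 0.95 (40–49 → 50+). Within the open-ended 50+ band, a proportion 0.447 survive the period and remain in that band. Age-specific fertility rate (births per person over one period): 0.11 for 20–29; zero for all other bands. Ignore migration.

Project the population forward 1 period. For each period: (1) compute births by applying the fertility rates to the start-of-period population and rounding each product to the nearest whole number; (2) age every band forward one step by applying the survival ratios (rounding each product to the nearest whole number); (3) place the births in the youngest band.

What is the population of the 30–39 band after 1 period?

14355

Period 1:
Births: 15000 * 0.11 = 1650
10–19: 5000 * 0.954 = 4770
20–29: 4300 * 0.943 = 4055
30–39: 15000 * 0.957 = 14355
40–49: 11900 * 0.936 = 11138
50+: 13200 * 0.95 + 3900 * 0.447 = 12540 + 1743 = 14283
End of period: [1650, 4770, 4055, 14355, 11138, 14283]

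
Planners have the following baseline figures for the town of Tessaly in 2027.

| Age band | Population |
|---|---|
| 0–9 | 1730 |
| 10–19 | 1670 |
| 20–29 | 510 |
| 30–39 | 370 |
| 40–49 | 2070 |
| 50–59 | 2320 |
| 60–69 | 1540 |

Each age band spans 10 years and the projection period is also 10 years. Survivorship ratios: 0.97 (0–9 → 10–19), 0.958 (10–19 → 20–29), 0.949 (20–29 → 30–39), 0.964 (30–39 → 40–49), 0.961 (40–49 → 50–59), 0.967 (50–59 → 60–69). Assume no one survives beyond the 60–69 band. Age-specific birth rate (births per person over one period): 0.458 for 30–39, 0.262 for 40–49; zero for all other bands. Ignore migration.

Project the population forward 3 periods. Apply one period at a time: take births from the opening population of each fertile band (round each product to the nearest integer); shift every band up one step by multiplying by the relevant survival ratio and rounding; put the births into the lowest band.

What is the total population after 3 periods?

(Groups numbered youngest = 1 to oldest = 7.)
Period 1.
Births: 370 × 0.458 = 169, 2070 × 0.262 = 542 ⇒ total 711
Group 2: 1730 × 0.97 = 1678
Group 3: 1670 × 0.958 = 1600
Group 4: 510 × 0.949 = 484
Group 5: 370 × 0.964 = 357
Group 6: 2070 × 0.961 = 1989
Group 7: 2320 × 0.967 = 2243
Population now: 0–9=711, 10–19=1678, 20–29=1600, 30–39=484, 40–49=357, 50–59=1989, 60–69=2243
Period 2.
Births: 484 × 0.458 = 222, 357 × 0.262 = 94 ⇒ total 316
Group 2: 711 × 0.97 = 690
Group 3: 1678 × 0.958 = 1608
Group 4: 1600 × 0.949 = 1518
Group 5: 484 × 0.964 = 467
Group 6: 357 × 0.961 = 343
Group 7: 1989 × 0.967 = 1923
Population now: 0–9=316, 10–19=690, 20–29=1608, 30–39=1518, 40–49=467, 50–59=343, 60–69=1923
Period 3.
Births: 1518 × 0.458 = 695, 467 × 0.262 = 122 ⇒ total 817
Group 2: 316 × 0.97 = 307
Group 3: 690 × 0.958 = 661
Group 4: 1608 × 0.949 = 1526
Group 5: 1518 × 0.964 = 1463
Group 6: 467 × 0.961 = 449
Group 7: 343 × 0.967 = 332
Population now: 0–9=817, 10–19=307, 20–29=661, 30–39=1526, 40–49=1463, 50–59=449, 60–69=332
Total after period 3: 817 + 307 + 661 + 1526 + 1463 + 449 + 332 = 5555

5555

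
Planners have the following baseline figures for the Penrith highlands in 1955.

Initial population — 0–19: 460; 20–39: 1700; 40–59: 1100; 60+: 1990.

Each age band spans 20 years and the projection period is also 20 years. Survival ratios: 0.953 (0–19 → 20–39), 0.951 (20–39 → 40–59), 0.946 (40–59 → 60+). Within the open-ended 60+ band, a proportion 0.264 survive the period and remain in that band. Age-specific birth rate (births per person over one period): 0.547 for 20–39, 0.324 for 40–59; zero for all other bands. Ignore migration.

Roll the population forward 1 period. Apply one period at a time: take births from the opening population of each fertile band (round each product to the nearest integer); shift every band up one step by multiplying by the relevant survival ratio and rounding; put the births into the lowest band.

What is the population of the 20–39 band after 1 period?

438

— Period 1 —
Births: 1700 * 0.547 = 930, 1100 * 0.324 = 356 ⇒ total 1286
20–39: 460 * 0.953 = 438
40–59: 1700 * 0.951 = 1617
60+: 1100 * 0.946 + 1990 * 0.264 = 1041 + 525 = 1566
→ [1286, 438, 1617, 1566]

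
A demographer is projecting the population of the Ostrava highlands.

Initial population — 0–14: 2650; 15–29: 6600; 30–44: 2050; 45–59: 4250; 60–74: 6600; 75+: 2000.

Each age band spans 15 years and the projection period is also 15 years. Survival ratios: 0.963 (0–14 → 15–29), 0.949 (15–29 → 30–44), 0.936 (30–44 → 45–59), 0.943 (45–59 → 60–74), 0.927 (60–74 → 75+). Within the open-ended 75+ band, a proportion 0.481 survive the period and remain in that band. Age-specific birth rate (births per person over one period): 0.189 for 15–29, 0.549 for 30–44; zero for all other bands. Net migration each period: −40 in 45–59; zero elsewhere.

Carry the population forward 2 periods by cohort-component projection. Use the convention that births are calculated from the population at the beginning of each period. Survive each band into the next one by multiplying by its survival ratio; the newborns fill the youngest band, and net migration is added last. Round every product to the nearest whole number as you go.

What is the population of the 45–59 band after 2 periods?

5822

After projecting period 1:
Births: 6600 × 0.189 = 1247  |  2050 × 0.549 = 1125 → total 2372
15–29: 2650 × 0.963 = 2552
30–44: 6600 × 0.949 = 6263
45–59: 2050 × 0.936 = 1919
60–74: 4250 × 0.943 = 4008
75+: 6600 × 0.927 + 2000 × 0.481 = 6118 + 962 = 7080
Net migration: 45–59 − 40 → 1879
Giving 2372 / 2552 / 6263 / 1879 / 4008 / 7080.
After projecting period 2:
Births: 2552 × 0.189 = 482  |  6263 × 0.549 = 3438 → total 3920
15–29: 2372 × 0.963 = 2284
30–44: 2552 × 0.949 = 2422
45–59: 6263 × 0.936 = 5862
60–74: 1879 × 0.943 = 1772
75+: 4008 × 0.927 + 7080 × 0.481 = 3715 + 3405 = 7120
Net migration: 45–59 − 40 → 5822
Giving 3920 / 2284 / 2422 / 5822 / 1772 / 7120.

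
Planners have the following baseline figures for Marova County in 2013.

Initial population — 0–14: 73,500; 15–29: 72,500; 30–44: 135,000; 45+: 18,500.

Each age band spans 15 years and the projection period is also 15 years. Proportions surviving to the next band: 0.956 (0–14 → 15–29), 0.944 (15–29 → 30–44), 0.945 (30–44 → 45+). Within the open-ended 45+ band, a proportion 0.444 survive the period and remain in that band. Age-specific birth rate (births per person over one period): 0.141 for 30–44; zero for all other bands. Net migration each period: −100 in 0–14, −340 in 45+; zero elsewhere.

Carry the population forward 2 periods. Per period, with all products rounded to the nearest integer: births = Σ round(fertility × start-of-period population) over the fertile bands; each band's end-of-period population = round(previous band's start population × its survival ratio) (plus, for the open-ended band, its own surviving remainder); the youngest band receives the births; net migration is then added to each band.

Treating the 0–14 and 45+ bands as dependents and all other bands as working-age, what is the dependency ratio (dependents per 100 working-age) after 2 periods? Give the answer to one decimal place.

(Groups numbered youngest = 1 to oldest = 4.)
— Period 1 —
Births: 135000 × 0.141 = 19035
Group 2: 73500 × 0.956 = 70266
Group 3: 72500 × 0.944 = 68440
Group 4: 135000 × 0.945 + 18500 × 0.444 = 127575 + 8214 = 135789
Net migration: Group 1 − 100 → 18935; Group 4 − 340 → 135449
Population now: 0–14=18935, 15–29=70266, 30–44=68440, 45+=135449
— Period 2 —
Births: 68440 × 0.141 = 9650
Group 2: 18935 × 0.956 = 18102
Group 3: 70266 × 0.944 = 66331
Group 4: 68440 × 0.945 + 135449 × 0.444 = 64676 + 60139 = 124815
Net migration: Group 1 − 100 → 9550; Group 4 − 340 → 124475
Population now: 0–14=9550, 15–29=18102, 30–44=66331, 45+=124475
Dependents (band 0–14 + band 45+) = 9550 + 124475 = 134025; working-age = 84433; ratio = 134025/84433 × 100 = 158.7

158.7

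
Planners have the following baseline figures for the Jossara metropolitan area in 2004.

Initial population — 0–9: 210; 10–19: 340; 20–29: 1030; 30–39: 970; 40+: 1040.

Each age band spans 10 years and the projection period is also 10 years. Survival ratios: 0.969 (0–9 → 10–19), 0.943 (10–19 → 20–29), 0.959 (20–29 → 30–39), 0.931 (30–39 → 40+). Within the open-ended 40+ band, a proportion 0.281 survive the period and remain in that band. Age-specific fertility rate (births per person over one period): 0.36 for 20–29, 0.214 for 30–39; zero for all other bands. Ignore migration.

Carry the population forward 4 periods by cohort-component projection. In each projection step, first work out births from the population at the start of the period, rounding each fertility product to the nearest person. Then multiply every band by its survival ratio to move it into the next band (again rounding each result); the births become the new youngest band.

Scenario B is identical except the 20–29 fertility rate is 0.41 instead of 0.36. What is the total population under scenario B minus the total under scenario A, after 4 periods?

After projecting period 1:
Births: 1030 * 0.36 = 371, 970 * 0.214 = 208 ⇒ total 579
10–19: 210 * 0.969 = 203
20–29: 340 * 0.943 = 321
30–39: 1030 * 0.959 = 988
40+: 970 * 0.931 + 1040 * 0.281 = 903 + 292 = 1195
Giving 579 / 203 / 321 / 988 / 1195.
After projecting period 2:
Births: 321 * 0.36 = 116, 988 * 0.214 = 211 ⇒ total 327
10–19: 579 * 0.969 = 561
20–29: 203 * 0.943 = 191
30–39: 321 * 0.959 = 308
40+: 988 * 0.931 + 1195 * 0.281 = 920 + 336 = 1256
Giving 327 / 561 / 191 / 308 / 1256.
After projecting period 3:
Births: 191 * 0.36 = 69, 308 * 0.214 = 66 ⇒ total 135
10–19: 327 * 0.969 = 317
20–29: 561 * 0.943 = 529
30–39: 191 * 0.959 = 183
40+: 308 * 0.931 + 1256 * 0.281 = 287 + 353 = 640
Giving 135 / 317 / 529 / 183 / 640.
After projecting period 4:
Births: 529 * 0.36 = 190, 183 * 0.214 = 39 ⇒ total 229
10–19: 135 * 0.969 = 131
20–29: 317 * 0.943 = 299
30–39: 529 * 0.959 = 507
40+: 183 * 0.931 + 640 * 0.281 = 170 + 180 = 350
Giving 229 / 131 / 299 / 507 / 350.
Scenario A total after 4 periods: 1516
Scenario B projection —
After projecting period 1:
Births: 1030 * 0.41 = 422, 970 * 0.214 = 208 ⇒ total 630
10–19: 210 * 0.969 = 203
20–29: 340 * 0.943 = 321
30–39: 1030 * 0.959 = 988
40+: 970 * 0.931 + 1040 * 0.281 = 903 + 292 = 1195
Giving 630 / 203 / 321 / 988 / 1195.
After projecting period 2:
Births: 321 * 0.41 = 132, 988 * 0.214 = 211 ⇒ total 343
10–19: 630 * 0.969 = 610
20–29: 203 * 0.943 = 191
30–39: 321 * 0.959 = 308
40+: 988 * 0.931 + 1195 * 0.281 = 920 + 336 = 1256
Giving 343 / 610 / 191 / 308 / 1256.
After projecting period 3:
Births: 191 * 0.41 = 78, 308 * 0.214 = 66 ⇒ total 144
10–19: 343 * 0.969 = 332
20–29: 610 * 0.943 = 575
30–39: 191 * 0.959 = 183
40+: 308 * 0.931 + 1256 * 0.281 = 287 + 353 = 640
Giving 144 / 332 / 575 / 183 / 640.
After projecting period 4:
Births: 575 * 0.41 = 236, 183 * 0.214 = 39 ⇒ total 275
10–19: 144 * 0.969 = 140
20–29: 332 * 0.943 = 313
30–39: 575 * 0.959 = 551
40+: 183 * 0.931 + 640 * 0.281 = 170 + 180 = 350
Giving 275 / 140 / 313 / 551 / 350.
Scenario B total after 4 periods: 1629
Difference B − A = 1629 − 1516 = 113

113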